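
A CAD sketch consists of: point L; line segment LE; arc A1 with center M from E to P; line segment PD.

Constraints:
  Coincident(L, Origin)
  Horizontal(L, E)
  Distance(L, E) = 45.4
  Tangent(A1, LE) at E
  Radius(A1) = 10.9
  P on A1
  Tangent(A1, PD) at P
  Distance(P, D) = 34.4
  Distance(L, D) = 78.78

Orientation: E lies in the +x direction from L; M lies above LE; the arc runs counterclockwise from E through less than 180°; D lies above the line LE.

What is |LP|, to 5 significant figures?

55.843

Checks: |LE| = 45.40 ✓; |MP| = 10.90 ✓; ∠(MP, PD) = 90.00° ✓; |PD| = 34.40 ✓; |LD| = 78.78 ✓.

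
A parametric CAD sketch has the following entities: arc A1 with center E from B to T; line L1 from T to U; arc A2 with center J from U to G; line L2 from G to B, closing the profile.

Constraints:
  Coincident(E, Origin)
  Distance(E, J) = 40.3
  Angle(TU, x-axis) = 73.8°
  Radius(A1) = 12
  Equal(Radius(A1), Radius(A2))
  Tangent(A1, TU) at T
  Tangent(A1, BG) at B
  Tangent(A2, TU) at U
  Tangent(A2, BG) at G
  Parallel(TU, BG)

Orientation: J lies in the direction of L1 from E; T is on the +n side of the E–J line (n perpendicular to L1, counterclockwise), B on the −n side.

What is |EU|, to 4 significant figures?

42.05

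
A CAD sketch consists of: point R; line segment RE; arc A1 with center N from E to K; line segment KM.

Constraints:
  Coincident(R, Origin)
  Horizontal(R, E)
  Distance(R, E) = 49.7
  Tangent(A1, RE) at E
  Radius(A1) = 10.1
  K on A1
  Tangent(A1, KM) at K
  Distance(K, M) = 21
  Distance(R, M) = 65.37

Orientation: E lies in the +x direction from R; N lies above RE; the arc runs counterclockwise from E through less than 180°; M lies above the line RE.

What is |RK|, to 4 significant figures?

60.80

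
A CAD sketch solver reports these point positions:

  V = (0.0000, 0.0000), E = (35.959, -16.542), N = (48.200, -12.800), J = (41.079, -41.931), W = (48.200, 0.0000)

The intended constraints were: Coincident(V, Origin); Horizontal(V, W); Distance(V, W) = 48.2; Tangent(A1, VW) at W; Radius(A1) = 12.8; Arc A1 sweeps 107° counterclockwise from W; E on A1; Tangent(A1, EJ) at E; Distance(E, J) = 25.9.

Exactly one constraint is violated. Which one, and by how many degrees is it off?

Tangent(A1, EJ) at E — off by 5.60°.

V = (0.00, 0.00) ✓; V.y = 0.00, W.y = 0.00 ✓; |VW| = 48.20 ✓; ∠(NW, WV) = 90.00° ✓; |NW| = 12.80 ✓; bearing(N→E) − bearing(N→W) = 107.0° ✓; |NE| = 12.80 ✓; ∠(NE, EJ) = 95.60° ✗; |EJ| = 25.90 ✓.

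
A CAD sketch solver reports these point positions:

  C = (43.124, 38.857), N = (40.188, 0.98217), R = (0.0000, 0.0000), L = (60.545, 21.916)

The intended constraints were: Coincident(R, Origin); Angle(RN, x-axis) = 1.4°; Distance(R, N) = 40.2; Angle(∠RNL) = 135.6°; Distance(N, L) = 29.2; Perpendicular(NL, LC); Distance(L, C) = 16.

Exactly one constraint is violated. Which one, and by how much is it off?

Distance(L, C) = 16 — off by 8.30.

R = (0.00, 0.00) ✓; RN at 1.400° ✓; |RN| = 40.20 ✓; ∠RNL = 135.6° ✓; |NL| = 29.20 ✓; ∠(NL, LC) = 90.00° ✓; |LC| = 24.30 ✗.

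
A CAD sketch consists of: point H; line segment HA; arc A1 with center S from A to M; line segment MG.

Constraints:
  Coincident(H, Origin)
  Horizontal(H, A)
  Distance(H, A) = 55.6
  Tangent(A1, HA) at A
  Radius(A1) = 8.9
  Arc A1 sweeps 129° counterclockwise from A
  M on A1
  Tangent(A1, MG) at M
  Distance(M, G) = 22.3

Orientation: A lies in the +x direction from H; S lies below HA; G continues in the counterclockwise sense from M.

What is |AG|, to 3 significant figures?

32.6

On A1, A sits at bearing 90° from S; a 129° counterclockwise sweep puts M at bearing 219°, so M = S + 8.9·(cos 219°, sin 219°) = (48.7, -14.5). The tangent condition forces SM to be normal to MG, so MG runs along (−sin 219°, cos 219°); with |MG| = 22.3, G = (62.7, -31.8). Then |AG| = |G − A| = 32.6.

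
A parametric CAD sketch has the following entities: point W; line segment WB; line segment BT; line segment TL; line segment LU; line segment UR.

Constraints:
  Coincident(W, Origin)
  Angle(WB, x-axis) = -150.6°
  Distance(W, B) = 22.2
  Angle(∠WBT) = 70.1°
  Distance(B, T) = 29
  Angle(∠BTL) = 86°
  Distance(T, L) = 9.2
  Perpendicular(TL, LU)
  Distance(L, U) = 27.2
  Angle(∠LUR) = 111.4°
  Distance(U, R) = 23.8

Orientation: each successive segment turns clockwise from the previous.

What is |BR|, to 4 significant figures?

16.52

W is at the origin; WB runs at -150.6° with length 22.2, so B = (-19.34, -10.90). ∠WBT = 70.1° gives BT at 99.50° from the x-axis; with |BT| = 29.0, T = (-24.13, 17.70). ∠BTL = 86.0° gives TL at 5.500° from the x-axis; with |TL| = 9.2, L = (-14.97, 18.59). TL ⟂ LU, so LU runs at -84.50°; with |LU| = 27.2, U = (-12.36, -8.489). ∠LUR = 111.4° gives UR at -153.1° from the x-axis; with |UR| = 23.8, R = (-33.59, -19.26). Then |BR| = |R − B| = 16.52.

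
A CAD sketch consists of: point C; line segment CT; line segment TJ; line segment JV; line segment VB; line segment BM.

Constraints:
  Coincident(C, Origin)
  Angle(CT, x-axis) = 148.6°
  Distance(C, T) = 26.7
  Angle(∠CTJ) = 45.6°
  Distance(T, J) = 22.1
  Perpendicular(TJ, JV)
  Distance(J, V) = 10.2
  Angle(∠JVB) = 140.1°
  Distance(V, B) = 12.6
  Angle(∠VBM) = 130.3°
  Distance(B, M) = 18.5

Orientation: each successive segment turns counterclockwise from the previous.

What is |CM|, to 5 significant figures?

23.181

C is at the origin; CT runs at 148.6° with length 26.7, so T = (-22.790, 13.911). ∠CTJ = 45.6° gives TJ at -77.000° from the x-axis; with |TJ| = 22.1, J = (-17.818, -7.6226). TJ is perpendicular to JV, so JV runs at 13.000°; with |JV| = 10.2, V = (-7.8798, -5.3281). ∠JVB = 140.1° gives VB at 52.900° from the x-axis; with |VB| = 12.6, B = (-0.27939, 4.7214). ∠VBM = 130.3° gives BM at 102.60° from the x-axis; with |BM| = 18.5, M = (-4.3150, 22.776). Then |CM| = |M − C| = 23.181.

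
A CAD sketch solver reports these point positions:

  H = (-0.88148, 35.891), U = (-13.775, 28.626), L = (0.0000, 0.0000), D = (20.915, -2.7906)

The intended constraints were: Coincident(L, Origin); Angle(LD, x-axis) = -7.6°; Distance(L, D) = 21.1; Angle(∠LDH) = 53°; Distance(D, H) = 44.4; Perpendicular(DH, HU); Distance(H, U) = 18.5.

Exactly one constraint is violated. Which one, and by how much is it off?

Distance(H, U) = 18.5 — off by 3.70.

L = (0.00, 0.00) ✓; LD at -7.600° ✓; |LD| = 21.10 ✓; ∠LDH = 53.00° ✓; |DH| = 44.40 ✓; ∠(DH, HU) = 90.00° ✓; |HU| = 14.80 ✗.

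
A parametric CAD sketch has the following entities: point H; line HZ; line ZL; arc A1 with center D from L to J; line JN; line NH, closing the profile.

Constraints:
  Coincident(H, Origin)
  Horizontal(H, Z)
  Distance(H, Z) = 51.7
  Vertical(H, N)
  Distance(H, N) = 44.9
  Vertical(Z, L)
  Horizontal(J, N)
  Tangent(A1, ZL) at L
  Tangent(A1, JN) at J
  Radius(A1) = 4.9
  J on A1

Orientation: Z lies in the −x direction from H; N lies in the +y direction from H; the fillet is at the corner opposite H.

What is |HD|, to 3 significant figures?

61.6

H is at the origin; HZ is horizontal with |HZ| = 51.7 and Z on the −x side, so Z = (-51.7, 0.00). H and N share the same x with |HN| = 44.9 and N on the +y side, so N = (0.00, 44.9). The virtual corner opposite H is at (-51.7, 44.9). A1 meets ZL tangentially, so DL is at right angles to ZL and the tangent condition forces DJ to be normal to JN, with radius 4.9, so the center D sits 4.9 in from both sides at D = (-46.8, 40.0). Then |HD| = |D − H| = 61.6.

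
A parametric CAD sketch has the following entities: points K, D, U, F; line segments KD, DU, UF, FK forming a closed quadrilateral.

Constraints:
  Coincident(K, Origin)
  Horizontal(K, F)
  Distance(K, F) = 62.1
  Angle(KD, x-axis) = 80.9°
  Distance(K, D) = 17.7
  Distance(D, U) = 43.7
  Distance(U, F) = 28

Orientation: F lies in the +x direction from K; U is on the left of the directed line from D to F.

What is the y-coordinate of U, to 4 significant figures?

23.01

K is at the origin; K and F share the same y with |KF| = 62.1 and F in +x, so F = (62.1, 0). KD runs at 80.9° with |KD| = 17.7, so D = (2.799, 17.48). U is determined by |DU| = 43.7 and |UF| = 28.0 together: it lies at the intersection of circle(D, 43.7) and circle(F, 28.0). With |DF| = 61.82, the foot of the radical line on DF is 40.02 from D and the perpendicular offset is √(43.7² − 40.02²) = 17.56. Taking the left-of-DF solution: U = (46.15, 23.01).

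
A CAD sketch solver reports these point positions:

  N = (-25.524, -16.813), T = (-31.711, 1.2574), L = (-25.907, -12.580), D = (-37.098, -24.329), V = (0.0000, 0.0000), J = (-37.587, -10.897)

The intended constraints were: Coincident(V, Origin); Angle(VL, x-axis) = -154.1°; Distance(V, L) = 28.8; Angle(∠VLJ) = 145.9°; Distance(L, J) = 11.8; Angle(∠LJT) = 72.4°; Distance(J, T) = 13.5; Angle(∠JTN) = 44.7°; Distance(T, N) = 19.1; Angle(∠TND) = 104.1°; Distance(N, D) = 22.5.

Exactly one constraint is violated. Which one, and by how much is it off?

Distance(N, D) = 22.5 — off by 8.70.

V = (0.00, 0.00) ✓; VL at -154.1° ✓; |VL| = 28.80 ✓; ∠VLJ = 145.9° ✓; |LJ| = 11.80 ✓; ∠LJT = 72.40° ✓; |JT| = 13.50 ✓; ∠JTN = 44.70° ✓; |TN| = 19.10 ✓; ∠TND = 104.1° ✓; |ND| = 13.80 ✗.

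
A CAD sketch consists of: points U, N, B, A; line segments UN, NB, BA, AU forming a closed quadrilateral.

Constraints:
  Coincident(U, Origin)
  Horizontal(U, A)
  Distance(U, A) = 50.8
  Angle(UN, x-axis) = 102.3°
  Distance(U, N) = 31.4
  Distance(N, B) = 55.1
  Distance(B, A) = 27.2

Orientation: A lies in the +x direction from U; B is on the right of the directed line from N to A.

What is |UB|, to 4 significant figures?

29.88

U is at the origin; U and A share the same y with |UA| = 50.8 and A in +x, so A = (50.8, 0). UN runs at 102.3° with |UN| = 31.4, so N = (-6.689, 30.68). B is determined by |NB| = 55.1 and |BA| = 27.2 together: it lies at the intersection of circle(N, 55.1) and circle(A, 27.2). With |NA| = 65.16, the foot of the radical line on NA is 50.20 from N and the perpendicular offset is √(55.1² − 50.20²) = 22.71. Taking the right-of-NA solution: B = (26.91, -13.00).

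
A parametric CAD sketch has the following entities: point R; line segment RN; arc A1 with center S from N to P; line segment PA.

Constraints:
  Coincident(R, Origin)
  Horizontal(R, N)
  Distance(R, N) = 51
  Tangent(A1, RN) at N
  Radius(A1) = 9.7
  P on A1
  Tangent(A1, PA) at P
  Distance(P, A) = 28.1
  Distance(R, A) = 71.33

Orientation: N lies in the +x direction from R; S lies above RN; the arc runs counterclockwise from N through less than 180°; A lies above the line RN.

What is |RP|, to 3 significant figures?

61.5

Checks: ∠(SN, NR) = 90.00° ✓; |SN| = 9.700 ✓; |SP| = 9.700 ✓; ∠(SP, PA) = 90.00° ✓; |PA| = 28.10 ✓; |RA| = 71.33 ✓.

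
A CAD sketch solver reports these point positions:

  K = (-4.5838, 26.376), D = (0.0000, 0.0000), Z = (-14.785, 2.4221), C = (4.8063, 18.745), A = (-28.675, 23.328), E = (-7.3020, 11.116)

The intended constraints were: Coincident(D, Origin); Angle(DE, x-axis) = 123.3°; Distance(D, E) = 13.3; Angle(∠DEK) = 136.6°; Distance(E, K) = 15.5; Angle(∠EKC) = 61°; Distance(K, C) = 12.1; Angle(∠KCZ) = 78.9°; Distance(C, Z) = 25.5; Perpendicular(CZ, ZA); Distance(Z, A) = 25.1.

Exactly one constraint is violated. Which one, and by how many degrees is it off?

Perpendicular(CZ, ZA) — off by 6.20°.

D = (0.00, 0.00) ✓; DE at 123.3° ✓; |DE| = 13.30 ✓; ∠DEK = 136.6° ✓; |EK| = 15.50 ✓; ∠EKC = 61.00° ✓; |KC| = 12.10 ✓; ∠KCZ = 78.90° ✓; |CZ| = 25.50 ✓; ∠(CZ, ZA) = 96.20° ✗; |ZA| = 25.10 ✓.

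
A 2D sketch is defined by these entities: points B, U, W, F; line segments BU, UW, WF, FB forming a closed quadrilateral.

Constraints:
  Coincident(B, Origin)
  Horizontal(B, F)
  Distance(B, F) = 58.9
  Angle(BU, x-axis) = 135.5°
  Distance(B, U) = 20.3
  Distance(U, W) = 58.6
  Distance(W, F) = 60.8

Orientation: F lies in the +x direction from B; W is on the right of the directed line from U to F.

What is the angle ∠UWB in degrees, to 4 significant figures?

9.541°

Checks: |UW| = 58.60 ✓; |WF| = 60.80 ✓.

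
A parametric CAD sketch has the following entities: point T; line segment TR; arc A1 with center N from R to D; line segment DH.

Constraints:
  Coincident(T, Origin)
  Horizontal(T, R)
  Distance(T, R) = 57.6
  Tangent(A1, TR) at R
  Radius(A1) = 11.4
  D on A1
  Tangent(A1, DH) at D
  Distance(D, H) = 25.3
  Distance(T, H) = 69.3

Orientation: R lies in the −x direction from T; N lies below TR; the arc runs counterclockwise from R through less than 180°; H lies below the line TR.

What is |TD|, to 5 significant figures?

69.836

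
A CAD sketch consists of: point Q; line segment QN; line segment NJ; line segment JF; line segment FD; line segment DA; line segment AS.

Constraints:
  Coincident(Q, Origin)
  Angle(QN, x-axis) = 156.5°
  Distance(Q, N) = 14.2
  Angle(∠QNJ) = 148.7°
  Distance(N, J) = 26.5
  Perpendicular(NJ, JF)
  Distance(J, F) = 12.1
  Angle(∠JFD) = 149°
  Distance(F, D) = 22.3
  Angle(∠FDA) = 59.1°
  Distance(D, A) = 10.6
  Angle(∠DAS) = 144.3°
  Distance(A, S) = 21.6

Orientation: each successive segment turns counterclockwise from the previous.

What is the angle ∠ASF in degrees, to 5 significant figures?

57.070°

∠FDA = 59.1° gives DA at 69.700° from the x-axis; with |DA| = 10.6, A = (-19.984, -17.360). ∠DAS = 144.3° gives AS at 105.40° from the x-axis; with |AS| = 21.6, S = (-25.720, 3.4646). Then cos ∠ASF = SA·SF / (|SA||SF|), giving 57.070°.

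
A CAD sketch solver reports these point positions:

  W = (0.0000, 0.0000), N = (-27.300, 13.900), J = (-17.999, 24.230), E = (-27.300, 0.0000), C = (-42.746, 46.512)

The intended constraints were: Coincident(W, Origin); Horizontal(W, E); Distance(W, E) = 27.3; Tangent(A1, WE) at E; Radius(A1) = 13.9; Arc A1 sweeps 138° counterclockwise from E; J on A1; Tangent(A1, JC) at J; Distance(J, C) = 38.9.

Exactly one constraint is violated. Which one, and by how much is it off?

Distance(J, C) = 38.9 — off by 5.60.

W = (0.00, 0.00) ✓; W.y = 0.00, E.y = 0.00 ✓; |WE| = 27.30 ✓; ∠(NE, EW) = 90.00° ✓; |NE| = 13.90 ✓; bearing(N→J) − bearing(N→E) = 138.0° ✓; |NJ| = 13.90 ✓; ∠(NJ, JC) = 90.00° ✓; |JC| = 33.30 ✗.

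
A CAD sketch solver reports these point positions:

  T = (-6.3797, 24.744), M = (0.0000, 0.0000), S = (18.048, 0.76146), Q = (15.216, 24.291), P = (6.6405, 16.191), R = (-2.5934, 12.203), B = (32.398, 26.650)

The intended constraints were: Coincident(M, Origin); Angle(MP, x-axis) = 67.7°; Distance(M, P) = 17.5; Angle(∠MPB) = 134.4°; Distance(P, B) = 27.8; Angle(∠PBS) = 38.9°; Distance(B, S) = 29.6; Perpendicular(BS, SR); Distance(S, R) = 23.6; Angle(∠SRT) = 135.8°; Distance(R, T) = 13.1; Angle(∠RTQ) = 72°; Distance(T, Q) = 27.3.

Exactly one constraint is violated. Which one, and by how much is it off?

Distance(T, Q) = 27.3 — off by 5.70.

M = (0.00, 0.00) ✓; MP at 67.70° ✓; |MP| = 17.50 ✓; ∠MPB = 134.4° ✓; |PB| = 27.80 ✓; ∠PBS = 38.90° ✓; |BS| = 29.60 ✓; ∠(BS, SR) = 90.00° ✓; |SR| = 23.60 ✓; ∠SRT = 135.8° ✓; |RT| = 13.10 ✓; ∠RTQ = 72.00° ✓; |TQ| = 21.60 ✗.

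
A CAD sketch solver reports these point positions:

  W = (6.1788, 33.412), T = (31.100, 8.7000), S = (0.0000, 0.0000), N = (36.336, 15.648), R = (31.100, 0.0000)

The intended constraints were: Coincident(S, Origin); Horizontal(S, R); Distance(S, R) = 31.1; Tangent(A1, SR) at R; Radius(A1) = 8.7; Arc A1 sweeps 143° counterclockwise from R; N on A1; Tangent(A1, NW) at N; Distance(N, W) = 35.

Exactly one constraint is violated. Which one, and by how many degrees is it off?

Tangent(A1, NW) at N — off by 6.50°.

S = (0.00, 0.00) ✓; S.y = 0.00, R.y = 0.00 ✓; |SR| = 31.10 ✓; ∠(TR, RS) = 90.00° ✓; |TR| = 8.700 ✓; bearing(T→N) − bearing(T→R) = 143.0° ✓; |TN| = 8.700 ✓; ∠(TN, NW) = 83.50° ✗; |NW| = 35.00 ✓.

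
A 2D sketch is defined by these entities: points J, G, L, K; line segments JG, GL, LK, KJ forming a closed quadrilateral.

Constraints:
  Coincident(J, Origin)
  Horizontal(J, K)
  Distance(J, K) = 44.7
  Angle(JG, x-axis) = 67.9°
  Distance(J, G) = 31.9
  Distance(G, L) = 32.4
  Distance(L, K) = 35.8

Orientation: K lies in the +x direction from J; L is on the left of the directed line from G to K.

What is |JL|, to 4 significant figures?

56.56

Checks: |GL| = 32.40 ✓; |LK| = 35.80 ✓.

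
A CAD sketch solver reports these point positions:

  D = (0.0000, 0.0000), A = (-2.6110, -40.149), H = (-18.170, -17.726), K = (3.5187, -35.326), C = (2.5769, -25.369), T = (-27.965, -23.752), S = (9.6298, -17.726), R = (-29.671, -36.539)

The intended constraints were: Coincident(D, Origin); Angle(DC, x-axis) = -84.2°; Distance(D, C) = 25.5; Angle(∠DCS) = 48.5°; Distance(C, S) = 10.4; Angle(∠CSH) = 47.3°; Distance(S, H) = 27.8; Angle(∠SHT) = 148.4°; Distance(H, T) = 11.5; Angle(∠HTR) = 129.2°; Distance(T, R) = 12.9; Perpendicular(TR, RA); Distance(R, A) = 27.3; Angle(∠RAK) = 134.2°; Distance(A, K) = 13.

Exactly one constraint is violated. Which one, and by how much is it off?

Distance(A, K) = 13 — off by 5.20.

D = (0.00, 0.00) ✓; DC at -84.20° ✓; |DC| = 25.50 ✓; ∠DCS = 48.50° ✓; |CS| = 10.40 ✓; ∠CSH = 47.30° ✓; |SH| = 27.80 ✓; ∠SHT = 148.4° ✓; |HT| = 11.50 ✓; ∠HTR = 129.2° ✓; |TR| = 12.90 ✓; ∠(TR, RA) = 90.00° ✓; |RA| = 27.30 ✓; ∠RAK = 134.2° ✓; |AK| = 7.800 ✗.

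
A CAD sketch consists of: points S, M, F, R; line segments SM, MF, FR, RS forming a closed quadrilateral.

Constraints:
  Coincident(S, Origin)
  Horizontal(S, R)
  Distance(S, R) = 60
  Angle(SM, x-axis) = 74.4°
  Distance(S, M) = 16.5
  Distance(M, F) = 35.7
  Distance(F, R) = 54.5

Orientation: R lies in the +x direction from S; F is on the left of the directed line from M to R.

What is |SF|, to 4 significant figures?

51.23

Checks: |MF| = 35.70 ✓; |FR| = 54.50 ✓.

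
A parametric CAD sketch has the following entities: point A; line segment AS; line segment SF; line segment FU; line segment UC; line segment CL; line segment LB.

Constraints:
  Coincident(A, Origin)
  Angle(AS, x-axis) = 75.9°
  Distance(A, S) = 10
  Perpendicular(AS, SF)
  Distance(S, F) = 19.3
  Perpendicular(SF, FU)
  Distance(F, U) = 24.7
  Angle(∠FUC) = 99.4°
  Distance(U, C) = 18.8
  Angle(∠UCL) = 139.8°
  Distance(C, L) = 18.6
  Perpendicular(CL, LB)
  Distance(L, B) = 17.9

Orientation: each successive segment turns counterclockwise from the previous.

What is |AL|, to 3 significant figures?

17.3

A is at the origin; AS runs at 75.9° with length 10.0, so S = (2.44, 9.70). AS is perpendicular to SF, so SF runs at 166°; with |SF| = 19.3, F = (-16.3, 14.4). SF is perpendicular to FU, so FU runs at -104°; with |FU| = 24.7, U = (-22.3, -9.56). ∠FUC = 99.4° gives UC at -23.5° from the x-axis; with |UC| = 18.8, C = (-5.06, -17.1). ∠UCL = 139.8° gives CL at 16.7° from the x-axis; with |CL| = 18.6, L = (12.8, -11.7). Then |AL| = |L − A| = 17.3.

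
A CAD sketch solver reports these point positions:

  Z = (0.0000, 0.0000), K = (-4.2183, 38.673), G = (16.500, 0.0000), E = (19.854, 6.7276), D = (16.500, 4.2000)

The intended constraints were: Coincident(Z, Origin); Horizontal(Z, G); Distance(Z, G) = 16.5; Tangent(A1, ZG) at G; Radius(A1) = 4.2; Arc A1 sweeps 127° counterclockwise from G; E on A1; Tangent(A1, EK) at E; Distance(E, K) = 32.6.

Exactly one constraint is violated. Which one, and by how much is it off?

Distance(E, K) = 32.6 — off by 7.40.

Z = (0.00, 0.00) ✓; Z.y = 0.00, G.y = 0.00 ✓; |ZG| = 16.50 ✓; ∠(DG, GZ) = 90.00° ✓; |DG| = 4.200 ✓; bearing(D→E) − bearing(D→G) = 127.0° ✓; |DE| = 4.200 ✓; ∠(DE, EK) = 90.00° ✓; |EK| = 40.00 ✗.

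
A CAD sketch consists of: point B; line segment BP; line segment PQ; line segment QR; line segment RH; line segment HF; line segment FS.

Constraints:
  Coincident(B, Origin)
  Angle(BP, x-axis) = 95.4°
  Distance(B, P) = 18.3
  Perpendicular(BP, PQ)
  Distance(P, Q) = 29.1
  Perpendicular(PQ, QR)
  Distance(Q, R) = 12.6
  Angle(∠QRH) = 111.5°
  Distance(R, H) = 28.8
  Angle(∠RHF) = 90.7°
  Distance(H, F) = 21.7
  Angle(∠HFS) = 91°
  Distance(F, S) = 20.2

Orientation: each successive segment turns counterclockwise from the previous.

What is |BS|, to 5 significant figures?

26.429

B is at the origin; BP runs at 95.4° with length 18.3, so P = (-1.7222, 18.219). BP is perpendicular to PQ, so PQ runs at -174.60°; with |PQ| = 29.1, Q = (-30.693, 15.480). The perpendicularity gives QR at right angles to PQ, so QR runs at -84.600°; with |QR| = 12.6, R = (-29.507, 2.9362). ∠QRH = 111.5° gives RH at -16.100° from the x-axis; with |RH| = 28.8, H = (-1.8368, -5.0505). ∠RHF = 90.7° gives HF at 73.200° from the x-axis; with |HF| = 21.7, F = (4.4352, 15.723). ∠HFS = 91.0° gives FS at 162.20° from the x-axis; with |FS| = 20.2, S = (-14.798, 21.898). Then |BS| = |S − B| = 26.429.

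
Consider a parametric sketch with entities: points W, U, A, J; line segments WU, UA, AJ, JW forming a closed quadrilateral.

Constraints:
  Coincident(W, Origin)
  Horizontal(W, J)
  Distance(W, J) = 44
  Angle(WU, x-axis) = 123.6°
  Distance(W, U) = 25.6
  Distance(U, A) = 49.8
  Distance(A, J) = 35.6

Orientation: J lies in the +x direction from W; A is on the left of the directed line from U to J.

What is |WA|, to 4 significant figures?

48.16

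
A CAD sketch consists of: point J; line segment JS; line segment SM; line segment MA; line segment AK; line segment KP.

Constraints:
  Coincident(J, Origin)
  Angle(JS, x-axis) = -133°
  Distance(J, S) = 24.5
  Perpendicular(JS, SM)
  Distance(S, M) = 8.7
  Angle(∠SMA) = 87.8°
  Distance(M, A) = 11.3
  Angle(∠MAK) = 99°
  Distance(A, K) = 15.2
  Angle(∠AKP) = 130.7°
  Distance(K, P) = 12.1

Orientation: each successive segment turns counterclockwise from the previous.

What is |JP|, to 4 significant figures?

25.13

∠MAK = 99.0° gives AK at 130.2° from the x-axis; with |AK| = 15.2, K = (-12.77, -3.688). ∠AKP = 130.7° gives KP at 179.5° from the x-axis; with |KP| = 12.1, P = (-24.87, -3.582). Then |JP| = |P − J| = 25.13.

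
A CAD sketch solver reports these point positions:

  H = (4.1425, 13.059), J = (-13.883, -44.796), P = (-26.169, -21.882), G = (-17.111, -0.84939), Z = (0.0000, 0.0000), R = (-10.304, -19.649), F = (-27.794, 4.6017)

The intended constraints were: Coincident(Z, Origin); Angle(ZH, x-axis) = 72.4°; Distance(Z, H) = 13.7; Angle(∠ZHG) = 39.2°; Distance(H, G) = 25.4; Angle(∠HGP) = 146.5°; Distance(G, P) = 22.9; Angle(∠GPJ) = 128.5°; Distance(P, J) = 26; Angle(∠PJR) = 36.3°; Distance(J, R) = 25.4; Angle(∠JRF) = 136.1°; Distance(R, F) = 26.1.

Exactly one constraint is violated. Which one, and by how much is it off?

Distance(R, F) = 26.1 — off by 3.80.

Z = (0.00, 0.00) ✓; ZH at 72.40° ✓; |ZH| = 13.70 ✓; ∠ZHG = 39.20° ✓; |HG| = 25.40 ✓; ∠HGP = 146.5° ✓; |GP| = 22.90 ✓; ∠GPJ = 128.5° ✓; |PJ| = 26.00 ✓; ∠PJR = 36.30° ✓; |JR| = 25.40 ✓; ∠JRF = 136.1° ✓; |RF| = 29.90 ✗.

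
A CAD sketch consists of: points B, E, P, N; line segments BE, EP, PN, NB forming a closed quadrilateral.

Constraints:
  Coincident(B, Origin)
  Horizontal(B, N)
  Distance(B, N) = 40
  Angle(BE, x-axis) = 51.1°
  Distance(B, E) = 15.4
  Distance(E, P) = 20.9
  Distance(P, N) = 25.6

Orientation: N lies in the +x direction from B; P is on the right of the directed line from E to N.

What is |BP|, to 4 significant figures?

17.63

B is at the origin; B and N share the same y with |BN| = 40.0 and N in +x, so N = (40.0, 0). BE runs at 51.1° with |BE| = 15.4, so E = (9.671, 11.98). P is determined by |EP| = 20.9 and |PN| = 25.6 together: it lies at the intersection of circle(E, 20.9) and circle(N, 25.6). With |EN| = 32.61, the foot of the radical line on EN is 12.95 from E and the perpendicular offset is √(20.9² − 12.95²) = 16.40. Taking the right-of-EN solution: P = (15.69, -8.029).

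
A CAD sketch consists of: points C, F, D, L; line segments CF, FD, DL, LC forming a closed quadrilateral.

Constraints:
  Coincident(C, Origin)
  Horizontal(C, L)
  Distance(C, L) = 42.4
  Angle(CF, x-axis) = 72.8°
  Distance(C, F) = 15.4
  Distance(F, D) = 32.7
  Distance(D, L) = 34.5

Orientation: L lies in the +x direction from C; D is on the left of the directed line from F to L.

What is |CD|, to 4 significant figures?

45.69

C is at the origin; CL is horizontal with |CL| = 42.4 and L in +x, so L = (42.4, 0). CF runs at 72.8° with |CF| = 15.4, so F = (4.554, 14.71). D is determined by |FD| = 32.7 and |DL| = 34.5 together: it lies at the intersection of circle(F, 32.7) and circle(L, 34.5). With |FL| = 40.60, the foot of the radical line on FL is 18.81 from F and the perpendicular offset is √(32.7² − 18.81²) = 26.75. Taking the left-of-FL solution: D = (31.78, 32.82).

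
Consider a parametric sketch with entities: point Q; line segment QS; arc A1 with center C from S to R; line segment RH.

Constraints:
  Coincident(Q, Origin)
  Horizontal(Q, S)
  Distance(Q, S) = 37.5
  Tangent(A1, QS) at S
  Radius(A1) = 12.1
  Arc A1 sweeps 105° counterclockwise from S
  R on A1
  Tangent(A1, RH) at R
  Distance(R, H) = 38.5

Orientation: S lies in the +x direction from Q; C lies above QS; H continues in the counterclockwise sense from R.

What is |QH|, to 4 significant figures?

65.47

On A1, S sits at bearing -90° from C; a 105° counterclockwise sweep puts R at bearing 15°, so R = C + 12.1·(cos 15°, sin 15°) = (49.19, 15.23). The tangent condition forces CR to be normal to RH, so RH runs along (−sin 15°, cos 15°); with |RH| = 38.5, H = (39.22, 52.42). Then |QH| = |H − Q| = 65.47.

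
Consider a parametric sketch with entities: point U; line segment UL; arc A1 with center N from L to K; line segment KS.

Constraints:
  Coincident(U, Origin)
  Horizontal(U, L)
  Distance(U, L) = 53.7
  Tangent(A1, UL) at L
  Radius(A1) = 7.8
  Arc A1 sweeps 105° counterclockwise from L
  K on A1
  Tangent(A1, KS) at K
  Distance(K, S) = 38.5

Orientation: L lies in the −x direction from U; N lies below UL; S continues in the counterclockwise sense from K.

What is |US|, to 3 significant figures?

69.6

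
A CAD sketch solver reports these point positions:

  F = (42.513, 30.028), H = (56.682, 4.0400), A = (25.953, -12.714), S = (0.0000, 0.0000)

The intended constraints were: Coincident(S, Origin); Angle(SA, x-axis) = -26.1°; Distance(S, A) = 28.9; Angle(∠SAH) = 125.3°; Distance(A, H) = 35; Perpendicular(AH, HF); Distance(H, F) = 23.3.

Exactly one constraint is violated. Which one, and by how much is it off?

Distance(H, F) = 23.3 — off by 6.30.

S = (0.00, 0.00) ✓; SA at -26.10° ✓; |SA| = 28.90 ✓; ∠SAH = 125.3° ✓; |AH| = 35.00 ✓; ∠(AH, HF) = 90.00° ✓; |HF| = 29.60 ✗.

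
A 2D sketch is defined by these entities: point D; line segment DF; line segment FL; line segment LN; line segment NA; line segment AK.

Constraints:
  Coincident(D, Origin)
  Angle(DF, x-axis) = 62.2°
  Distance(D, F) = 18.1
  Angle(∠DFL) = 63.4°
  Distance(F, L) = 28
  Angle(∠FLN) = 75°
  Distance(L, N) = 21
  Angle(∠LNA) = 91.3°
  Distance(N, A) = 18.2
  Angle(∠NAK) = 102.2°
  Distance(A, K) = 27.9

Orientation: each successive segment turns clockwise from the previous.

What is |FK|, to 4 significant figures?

13.17

∠LNA = 91.3° gives NA at 111.9° from the x-axis; with |NA| = 18.2, A = (-1.705, 2.742). ∠NAK = 102.2° gives AK at 34.10° from the x-axis; with |AK| = 27.9, K = (21.40, 18.38). Then |FK| = |K − F| = 13.17.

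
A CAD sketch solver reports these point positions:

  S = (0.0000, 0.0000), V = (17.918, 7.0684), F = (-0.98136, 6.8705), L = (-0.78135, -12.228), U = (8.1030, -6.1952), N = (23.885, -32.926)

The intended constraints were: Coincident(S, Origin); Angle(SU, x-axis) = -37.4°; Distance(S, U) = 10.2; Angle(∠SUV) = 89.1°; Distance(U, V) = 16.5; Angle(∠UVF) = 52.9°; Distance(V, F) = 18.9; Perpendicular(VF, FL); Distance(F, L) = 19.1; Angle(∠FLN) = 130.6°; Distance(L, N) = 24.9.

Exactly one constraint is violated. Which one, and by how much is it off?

Distance(L, N) = 24.9 — off by 7.30.

S = (0.00, 0.00) ✓; SU at -37.40° ✓; |SU| = 10.20 ✓; ∠SUV = 89.10° ✓; |UV| = 16.50 ✓; ∠UVF = 52.90° ✓; |VF| = 18.90 ✓; ∠(VF, FL) = 90.00° ✓; |FL| = 19.10 ✓; ∠FLN = 130.6° ✓; |LN| = 32.20 ✗.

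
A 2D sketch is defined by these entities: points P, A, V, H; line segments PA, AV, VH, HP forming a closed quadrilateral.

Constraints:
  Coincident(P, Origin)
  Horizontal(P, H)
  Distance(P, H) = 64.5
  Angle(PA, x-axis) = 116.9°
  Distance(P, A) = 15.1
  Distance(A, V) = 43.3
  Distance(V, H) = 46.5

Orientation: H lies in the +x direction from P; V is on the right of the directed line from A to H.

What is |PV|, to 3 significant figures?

29.0

Checks: |AV| = 43.30 ✓; |VH| = 46.50 ✓.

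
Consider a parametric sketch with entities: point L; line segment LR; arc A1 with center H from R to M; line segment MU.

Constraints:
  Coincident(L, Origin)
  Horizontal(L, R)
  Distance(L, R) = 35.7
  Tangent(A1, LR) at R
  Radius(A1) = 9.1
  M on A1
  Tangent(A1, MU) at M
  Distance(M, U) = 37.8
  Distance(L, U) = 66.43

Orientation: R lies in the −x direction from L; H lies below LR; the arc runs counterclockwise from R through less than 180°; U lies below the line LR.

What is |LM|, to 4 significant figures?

45.54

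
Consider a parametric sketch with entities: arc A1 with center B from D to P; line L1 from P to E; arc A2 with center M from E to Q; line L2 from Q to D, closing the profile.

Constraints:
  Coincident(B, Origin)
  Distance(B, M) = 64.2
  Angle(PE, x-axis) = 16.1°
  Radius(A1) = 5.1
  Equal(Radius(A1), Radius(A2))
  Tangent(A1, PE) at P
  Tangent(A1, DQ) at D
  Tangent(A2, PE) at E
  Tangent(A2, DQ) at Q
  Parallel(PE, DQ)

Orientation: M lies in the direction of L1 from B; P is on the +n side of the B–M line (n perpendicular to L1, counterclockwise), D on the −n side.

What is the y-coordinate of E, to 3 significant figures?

22.7

Tangency of A1 to both parallel lines with radius 5.1 puts P and D at B ± 5.1·n: P = (-1.41, 4.90), D = (1.41, -4.90). Equal radii place E and Q the same way about M: E = M + 5.1·n = (60.3, 22.7), Q = M − 5.1·n = (63.1, 12.9). So E.y = 22.7.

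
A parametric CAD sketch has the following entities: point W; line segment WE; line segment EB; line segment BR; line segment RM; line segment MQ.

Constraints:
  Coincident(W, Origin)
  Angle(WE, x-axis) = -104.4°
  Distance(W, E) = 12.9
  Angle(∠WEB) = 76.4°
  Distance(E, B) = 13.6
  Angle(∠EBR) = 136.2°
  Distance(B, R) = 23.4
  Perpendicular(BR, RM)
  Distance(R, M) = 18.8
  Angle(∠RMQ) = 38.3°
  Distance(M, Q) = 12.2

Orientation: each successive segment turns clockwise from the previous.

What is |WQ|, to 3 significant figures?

16.4

W is at the origin; WE runs at -104.4° with length 12.9, so E = (-3.21, -12.5). ∠WEB = 76.4° gives EB at 152° from the x-axis; with |EB| = 13.6, B = (-15.2, -6.11). ∠EBR = 136.2° gives BR at 108° from the x-axis; with |BR| = 23.4, R = (-22.5, 16.1). BR ⟂ RM, so RM runs at 18.2°; with |RM| = 18.8, M = (-4.67, 22.0). ∠RMQ = 38.3° gives MQ at -124° from the x-axis; with |MQ| = 12.2, Q = (-11.4, 11.8). Then |WQ| = |Q − W| = 16.4.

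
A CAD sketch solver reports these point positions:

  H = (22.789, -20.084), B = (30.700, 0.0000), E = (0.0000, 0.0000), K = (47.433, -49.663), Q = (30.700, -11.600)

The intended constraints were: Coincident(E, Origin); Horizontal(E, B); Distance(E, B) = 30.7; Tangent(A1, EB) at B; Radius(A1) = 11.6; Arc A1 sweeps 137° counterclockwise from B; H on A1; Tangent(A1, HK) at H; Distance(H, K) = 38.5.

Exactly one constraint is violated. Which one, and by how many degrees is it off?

Tangent(A1, HK) at H — off by 7.20°.

E = (0.00, 0.00) ✓; E.y = 0.00, B.y = 0.00 ✓; |EB| = 30.70 ✓; ∠(QB, BE) = 90.00° ✓; |QB| = 11.60 ✓; bearing(Q→H) − bearing(Q→B) = 137.0° ✓; |QH| = 11.60 ✓; ∠(QH, HK) = 97.20° ✗; |HK| = 38.50 ✓.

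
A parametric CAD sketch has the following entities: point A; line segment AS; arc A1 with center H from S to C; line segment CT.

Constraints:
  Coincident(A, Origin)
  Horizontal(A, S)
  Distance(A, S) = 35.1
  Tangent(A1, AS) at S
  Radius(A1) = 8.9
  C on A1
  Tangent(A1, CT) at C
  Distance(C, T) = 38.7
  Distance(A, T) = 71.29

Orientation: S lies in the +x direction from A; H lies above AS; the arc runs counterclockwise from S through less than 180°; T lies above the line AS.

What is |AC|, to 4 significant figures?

43.67

A is at the origin; AS is horizontal with |AS| = 35.1 and S on the +x side, so S = (35.10, 0.000). Since A1 is tangent to AS there, HS ⟂ AS, so H = S + (0, 8.9) = (35.10, 8.900). Since HC ⟂ CT (tangency), |HT| = √(8.9² + 38.7²) = 39.71 regardless of where C sits on A1. So T lies on both circle(A, 71.29) and circle(H, 39.71); the above-AS intersection is T = (58.16, 41.23). C is the foot of the tangent from T: C = (43.32, 5.488).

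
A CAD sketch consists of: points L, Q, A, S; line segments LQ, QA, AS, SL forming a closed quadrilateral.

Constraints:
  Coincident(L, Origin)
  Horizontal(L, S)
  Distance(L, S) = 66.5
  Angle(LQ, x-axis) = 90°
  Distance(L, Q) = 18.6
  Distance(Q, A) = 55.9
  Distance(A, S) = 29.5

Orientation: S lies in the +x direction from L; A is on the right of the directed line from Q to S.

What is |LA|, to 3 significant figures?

46.1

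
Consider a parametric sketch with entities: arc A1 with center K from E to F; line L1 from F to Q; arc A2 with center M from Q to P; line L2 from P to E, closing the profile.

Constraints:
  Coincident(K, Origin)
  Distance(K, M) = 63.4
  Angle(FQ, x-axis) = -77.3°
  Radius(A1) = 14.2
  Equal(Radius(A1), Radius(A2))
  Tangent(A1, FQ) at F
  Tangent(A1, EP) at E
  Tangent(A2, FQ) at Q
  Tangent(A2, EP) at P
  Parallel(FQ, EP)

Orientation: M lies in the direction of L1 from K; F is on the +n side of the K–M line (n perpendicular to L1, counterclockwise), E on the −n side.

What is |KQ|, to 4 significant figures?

64.97

Tangency of A1 to both parallel lines with radius 14.2 puts F and E at K ± 14.2·n: F = (13.85, 3.122), E = (-13.85, -3.122). Equal radii place Q and P the same way about M: Q = M + 14.2·n = (27.79, -58.73), P = M − 14.2·n = (0.08566, -64.97). Then |KQ| = |Q − K| = 64.97.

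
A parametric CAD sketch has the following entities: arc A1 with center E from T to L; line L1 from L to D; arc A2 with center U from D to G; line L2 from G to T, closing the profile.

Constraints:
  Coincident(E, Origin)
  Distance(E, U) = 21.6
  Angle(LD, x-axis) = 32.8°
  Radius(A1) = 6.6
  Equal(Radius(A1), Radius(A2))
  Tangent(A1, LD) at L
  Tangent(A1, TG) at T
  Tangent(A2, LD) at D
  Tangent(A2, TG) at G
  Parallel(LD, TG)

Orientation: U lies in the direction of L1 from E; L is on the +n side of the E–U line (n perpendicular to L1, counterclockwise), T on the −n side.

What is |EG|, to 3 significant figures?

22.6

The slot axis is L1's direction at 32.8°, so u = (cos 32.8°, sin 32.8°) = (0.841, 0.542) and n = (−sin 32.8°, cos 32.8°) = (-0.542, 0.841). E is at the origin and U lies 21.6 along u from E, so U = 21.6·u = (18.2, 11.7). Tangency of A1 to both parallel lines with radius 6.6 puts L and T at E ± 6.6·n: L = (-3.58, 5.55), T = (3.58, -5.55). Equal radii place D and G the same way about U: D = U + 6.6·n = (14.6, 17.2), G = U − 6.6·n = (21.7, 6.15). Then |EG| = |G − E| = 22.6.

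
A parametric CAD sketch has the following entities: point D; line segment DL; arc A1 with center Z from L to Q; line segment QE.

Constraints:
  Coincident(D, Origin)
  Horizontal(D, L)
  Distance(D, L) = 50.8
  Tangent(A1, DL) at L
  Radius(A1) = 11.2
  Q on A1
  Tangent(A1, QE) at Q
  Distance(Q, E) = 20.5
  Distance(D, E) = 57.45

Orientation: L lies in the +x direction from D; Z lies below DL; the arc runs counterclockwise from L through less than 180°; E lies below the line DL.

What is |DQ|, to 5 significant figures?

42.665

Checks: |ZQ| = 11.20 ✓; ∠(ZQ, QE) = 90.00° ✓; |QE| = 20.50 ✓; |DE| = 57.45 ✓.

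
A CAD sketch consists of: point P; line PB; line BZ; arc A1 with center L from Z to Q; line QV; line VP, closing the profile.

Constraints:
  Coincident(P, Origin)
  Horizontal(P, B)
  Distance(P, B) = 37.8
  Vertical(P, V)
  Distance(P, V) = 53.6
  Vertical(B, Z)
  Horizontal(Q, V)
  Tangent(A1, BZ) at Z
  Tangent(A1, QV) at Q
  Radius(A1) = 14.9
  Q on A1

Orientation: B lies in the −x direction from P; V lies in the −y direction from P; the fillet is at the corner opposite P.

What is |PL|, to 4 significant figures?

44.97

PV is vertical with |PV| = 53.6 and V on the −y side, so V = (0.000, -53.60). The virtual corner opposite P is at (-37.80, -53.60). Since A1 is tangent to BZ there, LZ ⟂ BZ and A1 meets QV tangentially, so LQ is at right angles to QV, with radius 14.9, so the center L sits 14.9 in from both sides at L = (-22.90, -38.70). Then |PL| = |L − P| = 44.97.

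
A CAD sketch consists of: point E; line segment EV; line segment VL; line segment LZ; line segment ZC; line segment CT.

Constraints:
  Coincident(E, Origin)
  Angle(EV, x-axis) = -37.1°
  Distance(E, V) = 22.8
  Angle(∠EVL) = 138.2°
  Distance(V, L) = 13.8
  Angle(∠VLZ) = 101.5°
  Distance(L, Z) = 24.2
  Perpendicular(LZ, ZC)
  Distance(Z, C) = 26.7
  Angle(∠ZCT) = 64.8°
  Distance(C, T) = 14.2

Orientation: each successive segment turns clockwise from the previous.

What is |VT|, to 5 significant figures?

15.803

E is at the origin; EV runs at -37.1° with length 22.8, so V = (18.185, -13.753). ∠EVL = 138.2° gives VL at -78.900° from the x-axis; with |VL| = 13.8, L = (20.842, -27.295). ∠VLZ = 101.5° gives LZ at -157.40° from the x-axis; with |LZ| = 24.2, Z = (-1.5000, -36.595). LZ ⟂ ZC, so ZC runs at 112.60°; with |ZC| = 26.7, C = (-11.761, -11.945). ∠ZCT = 64.8° gives CT at -2.6000° from the x-axis; with |CT| = 14.2, T = (2.4247, -12.589). Then |VT| = |T − V| = 15.803.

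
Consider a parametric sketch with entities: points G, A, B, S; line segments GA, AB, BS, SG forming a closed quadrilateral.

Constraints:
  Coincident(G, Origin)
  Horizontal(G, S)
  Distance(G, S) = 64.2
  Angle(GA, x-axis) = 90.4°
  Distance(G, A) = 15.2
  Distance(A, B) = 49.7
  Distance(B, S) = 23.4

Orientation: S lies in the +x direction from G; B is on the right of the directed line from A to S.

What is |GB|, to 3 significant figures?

44.0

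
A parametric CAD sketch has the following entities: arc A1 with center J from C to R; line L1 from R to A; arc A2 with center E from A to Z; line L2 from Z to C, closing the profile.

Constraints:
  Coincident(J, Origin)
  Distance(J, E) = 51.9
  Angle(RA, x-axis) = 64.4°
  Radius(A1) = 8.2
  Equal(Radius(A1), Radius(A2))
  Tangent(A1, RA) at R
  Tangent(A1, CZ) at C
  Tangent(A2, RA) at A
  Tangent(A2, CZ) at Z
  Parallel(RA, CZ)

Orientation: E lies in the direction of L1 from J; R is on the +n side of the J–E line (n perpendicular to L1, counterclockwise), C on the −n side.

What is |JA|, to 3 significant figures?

52.5

The slot axis is L1's direction at 64.4°, so u = (cos 64.4°, sin 64.4°) = (0.432, 0.902) and n = (−sin 64.4°, cos 64.4°) = (-0.902, 0.432). J is at the origin and E lies 51.9 along u from J, so E = 51.9·u = (22.4, 46.8). Tangency of A1 to both parallel lines with radius 8.2 puts R and C at J ± 8.2·n: R = (-7.40, 3.54), C = (7.40, -3.54). Equal radii place A and Z the same way about E: A = E + 8.2·n = (15.0, 50.3), Z = E − 8.2·n = (29.8, 43.3). Then |JA| = |A − J| = 52.5.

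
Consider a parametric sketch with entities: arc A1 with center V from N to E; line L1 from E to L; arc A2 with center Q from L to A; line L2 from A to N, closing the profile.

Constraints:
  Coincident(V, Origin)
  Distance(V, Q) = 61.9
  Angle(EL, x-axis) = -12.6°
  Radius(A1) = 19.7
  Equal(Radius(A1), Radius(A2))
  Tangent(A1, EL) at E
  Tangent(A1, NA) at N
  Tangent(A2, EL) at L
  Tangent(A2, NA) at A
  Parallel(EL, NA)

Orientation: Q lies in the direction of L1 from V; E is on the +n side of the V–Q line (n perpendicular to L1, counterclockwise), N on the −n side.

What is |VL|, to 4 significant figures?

64.96

The slot axis is L1's direction at -12.6°, so u = (cos -12.6°, sin -12.6°) = (0.9759, -0.2181) and n = (−sin -12.6°, cos -12.6°) = (0.2181, 0.9759). V is at the origin and Q lies 61.9 along u from V, so Q = 61.9·u = (60.41, -13.50). Tangency of A1 to both parallel lines with radius 19.7 puts E and N at V ± 19.7·n: E = (4.297, 19.23), N = (-4.297, -19.23). Equal radii place L and A the same way about Q: L = Q + 19.7·n = (64.71, 5.722), A = Q − 19.7·n = (56.11, -32.73). Then |VL| = |L − V| = 64.96.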